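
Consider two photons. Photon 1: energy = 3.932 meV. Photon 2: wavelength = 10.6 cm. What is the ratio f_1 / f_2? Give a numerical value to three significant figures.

336

f_1 = 9.508·10^11 Hz (from energy = 3.932 meV, via f = E/h).
f_2 = 2.828·10^9 Hz (from wavelength = 10.6 cm, via f = c/λ).
Ratio = 9.508·10^11 / 2.828·10^9 = 336.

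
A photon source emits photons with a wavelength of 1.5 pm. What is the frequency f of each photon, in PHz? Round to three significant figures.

Convert to SI: λ = 1.5 pm = 1.5·10^-12 m.
Since f = c/λ for a photon, f = 1.999·10^20 Hz.
Converting to PHz: f = 199900 PHz ≈ 2.00·10^5 PHz.

2.00·10^5 PHz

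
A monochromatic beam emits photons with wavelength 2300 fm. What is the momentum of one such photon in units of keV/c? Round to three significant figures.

In SI units: λ = 2300 fm = 2.3 × 10^-12 m.
The photon relation is p = h/λ, giving p = 2.881 × 10^-22 kg·m/s.
Converting to keV/c: p = 539.1 keV/c ≈ 539 keV/c.

539 keV/c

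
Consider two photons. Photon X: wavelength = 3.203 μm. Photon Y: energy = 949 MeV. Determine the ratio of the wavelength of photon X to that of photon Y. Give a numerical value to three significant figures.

2.45e9

λ_X = 3.203e-6 m (from wavelength = 3.203 μm, via λ given directly).
λ_Y = 1.306e-15 m (from energy = 949 MeV, via λ = hc/E).
Ratio = 3.203e-6 / 1.306e-15 = 2.45e9.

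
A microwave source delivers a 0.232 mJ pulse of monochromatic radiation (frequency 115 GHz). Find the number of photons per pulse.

Per-photon energy: E = 7.620e-23 J (from frequency = 115 GHz).
N = E_total / E_photon = 2.32e-4 J / 7.620e-23 J = 3.04e18.

3.04e18 photons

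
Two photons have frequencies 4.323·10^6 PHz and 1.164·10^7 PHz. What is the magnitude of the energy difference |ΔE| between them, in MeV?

30.3 MeV

Using E = hf: E₁ = 2.8645·10^-12 J, E₂ = 7.7127·10^-12 J.
|ΔE| = |2.8645·10^-12 − 7.7127·10^-12| = 4.85·10^-12 J = 30.3 MeV.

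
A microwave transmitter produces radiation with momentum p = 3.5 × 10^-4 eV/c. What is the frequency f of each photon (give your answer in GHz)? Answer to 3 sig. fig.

84.6 GHz

Convert to SI: p = 3.5 × 10^-4 eV/c = 1.8705 × 10^-31 kg·m/s.
For a photon f = pc/h, so f = 8.463 × 10^10 Hz.
Converting to GHz: f = 84.63 GHz ≈ 84.6 GHz.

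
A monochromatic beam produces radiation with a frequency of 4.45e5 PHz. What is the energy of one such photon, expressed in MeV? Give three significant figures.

1.84 MeV

First convert: f = 4.45e5 PHz = 4.45e20 Hz.
For a photon E = hf, so E = 2.949e-13 J.
Converting to MeV: E = 1.840 MeV ≈ 1.84 MeV.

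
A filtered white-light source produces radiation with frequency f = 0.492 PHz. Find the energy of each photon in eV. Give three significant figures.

2.03 eV

Use h = 6.62607015 × 10^-34 J·s, 1 eV = 1.602176634 × 10^-19 J.
First convert: f = 0.492 PHz = 4.92 × 10^14 Hz.
Since E = hf for a photon, E = 3.260 × 10^-19 J.
Converting to eV: E = 2.035 eV ≈ 2.03 eV.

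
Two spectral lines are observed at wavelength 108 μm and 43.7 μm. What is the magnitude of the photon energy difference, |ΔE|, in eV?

0.0169 eV

Using E = hc/λ: E₁ = 1.839 × 10^-21 J, E₂ = 4.546 × 10^-21 J.
|ΔE| = |1.839 × 10^-21 − 4.546 × 10^-21| = 2.71 × 10^-21 J = 0.0169 eV.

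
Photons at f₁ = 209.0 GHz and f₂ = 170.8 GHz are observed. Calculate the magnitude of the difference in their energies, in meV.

Using E = hf: E₁ = 1.3848e-22 J, E₂ = 1.1317e-22 J.
|ΔE| = |1.3848e-22 − 1.1317e-22| = 2.53e-23 J = 0.158 meV.

0.158 meV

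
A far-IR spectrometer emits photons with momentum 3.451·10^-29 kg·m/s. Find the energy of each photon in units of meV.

For a photon E = pc, so E = 1.035·10^-20 J.
Converting to meV: E = 64.57 meV ≈ 64.6 meV.

64.6 meV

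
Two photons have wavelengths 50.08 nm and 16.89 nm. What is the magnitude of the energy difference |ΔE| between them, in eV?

48.6 eV

Using E = hc/λ: E₁ = 3.9665e-18 J, E₂ = 1.1761e-17 J.
|ΔE| = |3.9665e-18 − 1.1761e-17| = 7.79e-18 J = 48.6 eV.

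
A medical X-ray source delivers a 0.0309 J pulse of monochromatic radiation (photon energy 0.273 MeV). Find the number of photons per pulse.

Per-photon energy: E = 4.374 × 10^-14 J (from energy = 0.273 MeV).
N = E_total / E_photon = 0.0309 J / 4.374 × 10^-14 J = 7.06 × 10^11.

7.06 × 10^11 photons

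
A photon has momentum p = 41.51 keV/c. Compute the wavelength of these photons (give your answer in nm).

(h = 6.62607015e-34 J·s, c = 2.99792458e8 m/s, 1 eV = 1.602176634e-19 J.)
In SI units: p = 41.51 keV/c = 2.2184e-23 kg·m/s.
For a photon λ = h/p, so λ = 2.987e-11 m.
Converting to nm: λ = 0.02987 nm ≈ 0.0299 nm.

0.0299 nm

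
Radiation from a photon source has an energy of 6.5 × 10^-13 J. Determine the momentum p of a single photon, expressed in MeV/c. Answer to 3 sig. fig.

Since p = E/c for a photon, p = 2.168 × 10^-21 kg·m/s.
Converting to MeV/c: p = 4.057 MeV/c ≈ 4.06 MeV/c.

4.06 MeV/c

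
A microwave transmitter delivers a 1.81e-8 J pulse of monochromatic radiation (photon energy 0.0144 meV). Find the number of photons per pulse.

7.85e15 photons

Per-photon energy: E = 2.307e-24 J (from energy = 0.0144 meV).
N = E_total / E_photon = 1.81e-8 J / 2.307e-24 J = 7.85e15.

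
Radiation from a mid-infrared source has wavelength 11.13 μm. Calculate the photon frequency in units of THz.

26.9 THz

Convert to SI: λ = 11.13 μm = 1.113e-5 m.
Apply f = c/λ: f = 2.694e13 Hz.
Converting to THz: f = 26.94 THz ≈ 26.9 THz.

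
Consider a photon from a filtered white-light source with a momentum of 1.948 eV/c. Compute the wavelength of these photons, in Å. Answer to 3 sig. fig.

(h = 6.62607015 × 10^-34 J·s, c = 2.99792458 × 10^8 m/s, 1 eV = 1.602176634 × 10^-19 J.)
In SI units: p = 1.948 eV/c = 1.0411 × 10^-27 kg·m/s.
The photon relation is λ = h/p, giving λ = 6.365 × 10^-7 m.
Converting to Å: λ = 6365 Å ≈ 6360 Å.

6360 Å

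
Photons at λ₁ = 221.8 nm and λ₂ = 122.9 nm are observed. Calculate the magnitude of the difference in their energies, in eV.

4.50 eV

Using E = hc/λ: E₁ = 8.9560e-19 J, E₂ = 1.6163e-18 J.
|ΔE| = |8.9560e-19 − 1.6163e-18| = 7.21e-19 J = 4.50 eV.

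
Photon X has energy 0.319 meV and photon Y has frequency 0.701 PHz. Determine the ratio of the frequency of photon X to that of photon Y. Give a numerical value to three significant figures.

1.10e-4

f_X = 7.713e10 Hz (from energy = 0.319 meV, via f = E/h).
f_Y = 7.010e14 Hz (from frequency = 0.701 PHz, via f given directly).
Ratio = 7.713e10 / 7.010e14 = 1.10e-4.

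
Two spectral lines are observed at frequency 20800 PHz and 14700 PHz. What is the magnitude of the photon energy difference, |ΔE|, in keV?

Using E = hf: E₁ = 1.378e-14 J, E₂ = 9.740e-15 J.
|ΔE| = |1.378e-14 − 9.740e-15| = 4.04e-15 J = 25.2 keV.

25.2 keV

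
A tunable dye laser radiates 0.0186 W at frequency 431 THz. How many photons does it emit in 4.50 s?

Total energy: E_total = P·t = 0.0186 × 4.50 = 0.08370 J.
Per-photon energy: E = 2.856e-19 J.
N = E_total / E_photon = 2.93e17.

2.93e17 photons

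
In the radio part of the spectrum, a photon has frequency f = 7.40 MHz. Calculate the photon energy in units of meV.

3.06e-5 meV

First convert: f = 7.40 MHz = 7.40e6 Hz.
Since E = hf for a photon, E = 4.903e-27 J.
Converting to meV: E = 3.060e-5 meV ≈ 3.06e-5 meV.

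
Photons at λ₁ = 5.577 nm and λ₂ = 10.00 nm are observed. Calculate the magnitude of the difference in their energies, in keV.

Using E = hc/λ: E₁ = 3.5619e-17 J, E₂ = 1.9864e-17 J.
|ΔE| = |3.5619e-17 − 1.9864e-17| = 1.58e-17 J = 0.0983 keV.

0.0983 keV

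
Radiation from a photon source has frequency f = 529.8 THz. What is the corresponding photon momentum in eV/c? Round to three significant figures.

2.19 eV/c

In SI units: f = 529.8 THz = 5.298 × 10^14 Hz.
Since p = hf/c for a photon, p = 1.171 × 10^-27 kg·m/s.
Converting to eV/c: p = 2.191 eV/c ≈ 2.19 eV/c.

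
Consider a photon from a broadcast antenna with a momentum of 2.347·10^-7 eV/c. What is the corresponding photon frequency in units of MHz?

56.8 MHz

First convert: p = 2.347·10^-7 eV/c = 1.2543·10^-34 kg·m/s.
Apply f = pc/h: f = 5.675·10^7 Hz.
Converting to MHz: f = 56.75 MHz ≈ 56.8 MHz.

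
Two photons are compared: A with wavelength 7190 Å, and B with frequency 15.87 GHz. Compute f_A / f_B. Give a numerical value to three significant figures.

2.63 × 10^4

f_A = 4.170 × 10^14 Hz (from wavelength = 7190 Å, via f = c/λ).
f_B = 1.587 × 10^10 Hz (from frequency = 15.87 GHz, via f given directly).
Ratio = 4.170 × 10^14 / 1.587 × 10^10 = 2.63 × 10^4.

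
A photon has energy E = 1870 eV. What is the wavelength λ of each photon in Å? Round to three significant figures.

6.63 Å

First convert: E = 1870 eV = 2.9961 × 10^-16 J.
The photon relation is λ = hc/E, giving λ = 6.630 × 10^-10 m.
Converting to Å: λ = 6.630 Å ≈ 6.63 Å.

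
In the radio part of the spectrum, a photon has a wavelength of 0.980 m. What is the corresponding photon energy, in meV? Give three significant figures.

1.27e-3 meV

Use h = 6.62607015e-34 J·s, c = 2.99792458e8 m/s, 1 eV = 1.602176634e-19 J.
Apply E = hc/λ: E = 2.027e-25 J.
Converting to meV: E = 0.001265 meV ≈ 1.27e-3 meV.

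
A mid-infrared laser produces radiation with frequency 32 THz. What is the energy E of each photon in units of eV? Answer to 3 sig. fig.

0.132 eV

First convert: f = 32 THz = 3.2e13 Hz.
The photon relation is E = hf, giving E = 2.120e-20 J.
Converting to eV: E = 0.1323 eV ≈ 0.132 eV.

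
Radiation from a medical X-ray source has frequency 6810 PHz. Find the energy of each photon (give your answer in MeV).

(h = 6.62607015e-34 J·s, 1 eV = 1.602176634e-19 J.)
In SI units: f = 6810 PHz = 6.81e18 Hz.
Apply E = hf: E = 4.512e-15 J.
Converting to MeV: E = 0.02816 MeV ≈ 0.0282 MeV.

0.0282 MeV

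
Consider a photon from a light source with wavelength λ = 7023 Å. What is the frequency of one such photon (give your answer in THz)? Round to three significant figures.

427 THz

(c = 2.99792458e8 m/s.)
First convert: λ = 7023 Å = 7.023e-7 m.
Since f = c/λ for a photon, f = 4.269e14 Hz.
Converting to THz: f = 426.9 THz ≈ 427 THz.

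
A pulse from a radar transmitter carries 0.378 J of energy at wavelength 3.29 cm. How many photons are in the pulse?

6.26·10^22 photons

Per-photon energy: E = 6.038·10^-24 J (from wavelength = 3.29 cm).
N = E_total / E_photon = 0.378 J / 6.038·10^-24 J = 6.26·10^22.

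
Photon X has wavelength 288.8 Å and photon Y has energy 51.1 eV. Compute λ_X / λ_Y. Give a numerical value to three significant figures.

1.19

λ_X = 2.888 × 10^-8 m (from wavelength = 288.8 Å, via λ given directly).
λ_Y = 2.426 × 10^-8 m (from energy = 51.1 eV, via λ = hc/E).
Ratio = 2.888 × 10^-8 / 2.426 × 10^-8 = 1.19.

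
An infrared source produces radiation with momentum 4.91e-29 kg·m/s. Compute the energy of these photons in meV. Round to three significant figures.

91.9 meV

For a photon E = pc, so E = 1.472e-20 J.
Converting to meV: E = 91.87 meV ≈ 91.9 meV.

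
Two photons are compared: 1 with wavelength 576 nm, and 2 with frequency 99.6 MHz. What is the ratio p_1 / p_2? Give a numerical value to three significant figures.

5.23 × 10^6

p_1 = 1.150 × 10^-27 kg·m/s (from wavelength = 576 nm, via p = h/λ).
p_2 = 2.201 × 10^-34 kg·m/s (from frequency = 99.6 MHz, via p = hf/c).
Ratio = 1.150 × 10^-27 / 2.201 × 10^-34 = 5.23 × 10^6.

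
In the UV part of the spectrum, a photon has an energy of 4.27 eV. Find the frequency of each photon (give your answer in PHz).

1.03 PHz

First convert: E = 4.27 eV = 6.8413e-19 J.
The photon relation is f = E/h, giving f = 1.032e15 Hz.
Converting to PHz: f = 1.032 PHz ≈ 1.03 PHz.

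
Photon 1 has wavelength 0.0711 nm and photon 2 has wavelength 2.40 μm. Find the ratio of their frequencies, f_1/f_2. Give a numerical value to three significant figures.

3.38 × 10^4

f_1 = 4.216 × 10^18 Hz (from wavelength = 0.0711 nm, via f = c/λ).
f_2 = 1.249 × 10^14 Hz (from wavelength = 2.40 μm, via f = c/λ).
Ratio = 4.216 × 10^18 / 1.249 × 10^14 = 3.38 × 10^4.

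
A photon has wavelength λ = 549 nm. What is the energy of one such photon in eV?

(h = 6.62607015e-34 J·s, c = 2.99792458e8 m/s, 1 eV = 1.602176634e-19 J.)
In SI units: λ = 549 nm = 5.49e-7 m.
Since E = hc/λ for a photon, E = 3.618e-19 J.
Converting to eV: E = 2.258 eV ≈ 2.26 eV.

2.26 eV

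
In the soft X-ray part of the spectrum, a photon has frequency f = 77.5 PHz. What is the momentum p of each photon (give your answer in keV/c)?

Use h = 6.62607015e-34 J·s, c = 2.99792458e8 m/s, 1 eV = 1.602176634e-19 J.
First convert: f = 77.5 PHz = 7.75e16 Hz.
For a photon p = hf/c, so p = 1.713e-25 kg·m/s.
Converting to keV/c: p = 0.3205 keV/c ≈ 0.321 keV/c.

0.321 keV/c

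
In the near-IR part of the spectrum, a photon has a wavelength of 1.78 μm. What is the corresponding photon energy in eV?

First convert: λ = 1.78 μm = 1.78e-6 m.
Since E = hc/λ for a photon, E = 1.116e-19 J.
Converting to eV: E = 0.6965 eV ≈ 0.697 eV.

0.697 eV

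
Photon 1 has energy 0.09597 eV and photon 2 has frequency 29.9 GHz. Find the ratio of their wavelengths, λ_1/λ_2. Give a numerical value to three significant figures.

1.29·10^-3

λ_1 = 1.292·10^-5 m (from energy = 0.09597 eV, via λ = hc/E).
λ_2 = 0.01003 m (from frequency = 29.9 GHz, via λ = c/f).
Ratio = 1.292·10^-5 / 0.01003 = 1.29·10^-3.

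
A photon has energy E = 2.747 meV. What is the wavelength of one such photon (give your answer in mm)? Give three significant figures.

Use h = 6.62607015e-34 J·s, c = 2.99792458e8 m/s, 1 eV = 1.602176634e-19 J.
In SI units: E = 2.747 meV = 4.4012e-22 J.
The photon relation is λ = hc/E, giving λ = 4.513e-4 m.
Converting to mm: λ = 0.4513 mm ≈ 0.451 mm.

0.451 mm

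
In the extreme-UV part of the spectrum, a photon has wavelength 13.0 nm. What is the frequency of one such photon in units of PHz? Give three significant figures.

23.1 PHz

In SI units: λ = 13.0 nm = 1.30 × 10^-8 m.
Since f = c/λ for a photon, f = 2.306 × 10^16 Hz.
Converting to PHz: f = 23.06 PHz ≈ 23.1 PHz.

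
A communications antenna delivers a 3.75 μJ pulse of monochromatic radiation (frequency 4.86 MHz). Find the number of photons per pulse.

Per-photon energy: E = 3.220 × 10^-27 J (from frequency = 4.86 MHz).
N = E_total / E_photon = 3.75 × 10^-6 J / 3.220 × 10^-27 J = 1.16 × 10^21.

1.16 × 10^21 photons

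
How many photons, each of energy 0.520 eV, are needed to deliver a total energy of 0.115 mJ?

Per-photon energy: E = 8.331e-20 J (from energy = 0.520 eV).
N = E_total / E_photon = 1.15e-4 J / 8.331e-20 J = 1.38e15.

1.38e15 photons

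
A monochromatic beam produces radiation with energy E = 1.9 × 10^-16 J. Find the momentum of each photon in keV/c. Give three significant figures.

Take c = 2.99792458 × 10^8 m/s, 1 eV = 1.602176634 × 10^-19 J.
Apply p = E/c: p = 6.338 × 10^-25 kg·m/s.
Converting to keV/c: p = 1.186 keV/c ≈ 1.19 keV/c.

1.19 keV/c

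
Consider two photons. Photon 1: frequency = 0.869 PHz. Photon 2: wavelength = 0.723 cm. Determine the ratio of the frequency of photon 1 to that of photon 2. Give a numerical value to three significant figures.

2.10 × 10^4

f_1 = 8.690 × 10^14 Hz (from frequency = 0.869 PHz, via f given directly).
f_2 = 4.147 × 10^10 Hz (from wavelength = 0.723 cm, via f = c/λ).
Ratio = 8.690 × 10^14 / 4.147 × 10^10 = 2.10 × 10^4.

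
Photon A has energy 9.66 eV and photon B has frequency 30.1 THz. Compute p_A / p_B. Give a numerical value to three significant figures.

77.6

p_A = 5.163 × 10^-27 kg·m/s (from energy = 9.66 eV, via p = E/c).
p_B = 6.653 × 10^-29 kg·m/s (from frequency = 30.1 THz, via p = hf/c).
Ratio = 5.163 × 10^-27 / 6.653 × 10^-29 = 77.6.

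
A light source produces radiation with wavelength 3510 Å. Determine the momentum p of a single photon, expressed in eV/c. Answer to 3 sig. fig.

Convert to SI: λ = 3510 Å = 3.51·10^-7 m.
Since p = h/λ for a photon, p = 1.888·10^-27 kg·m/s.
Converting to eV/c: p = 3.532 eV/c ≈ 3.53 eV/c.

3.53 eV/c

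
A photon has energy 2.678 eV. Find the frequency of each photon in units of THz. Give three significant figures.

Use h = 6.62607015 × 10^-34 J·s, 1 eV = 1.602176634 × 10^-19 J.
Convert to SI: E = 2.678 eV = 4.2906 × 10^-19 J.
Apply f = E/h: f = 6.475 × 10^14 Hz.
Converting to THz: f = 647.5 THz ≈ 648 THz.

648 THz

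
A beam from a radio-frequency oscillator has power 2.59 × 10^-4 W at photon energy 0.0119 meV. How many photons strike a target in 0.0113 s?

1.54 × 10^18 photons

Total energy: E_total = P·t = 2.59 × 10^-4 × 0.0113 = 2.927 × 10^-6 J.
Per-photon energy: E = 1.907 × 10^-24 J.
N = E_total / E_photon = 1.54 × 10^18.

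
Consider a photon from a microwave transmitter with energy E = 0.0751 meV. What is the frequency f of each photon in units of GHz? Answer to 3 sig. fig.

Convert to SI: E = 0.0751 meV = 1.2032e-23 J.
Since f = E/h for a photon, f = 1.816e10 Hz.
Converting to GHz: f = 18.16 GHz ≈ 18.2 GHz.

18.2 GHz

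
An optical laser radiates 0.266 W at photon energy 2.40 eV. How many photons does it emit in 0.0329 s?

Total energy: E_total = P·t = 0.266 × 0.0329 = 0.008751 J.
Per-photon energy: E = 3.845e-19 J.
N = E_total / E_photon = 2.28e16.

2.28e16 photons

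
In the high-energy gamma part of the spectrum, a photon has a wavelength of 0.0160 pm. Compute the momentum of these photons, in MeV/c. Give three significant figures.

77.5 MeV/c

In SI units: λ = 0.0160 pm = 1.60 × 10^-14 m.
Since p = h/λ for a photon, p = 4.141 × 10^-20 kg·m/s.
Converting to MeV/c: p = 77.49 MeV/c ≈ 77.5 MeV/c.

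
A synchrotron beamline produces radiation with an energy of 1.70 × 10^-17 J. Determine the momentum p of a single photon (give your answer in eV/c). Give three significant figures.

Take c = 2.99792458 × 10^8 m/s, 1 eV = 1.602176634 × 10^-19 J.
The photon relation is p = E/c, giving p = 5.671 × 10^-26 kg·m/s.
Converting to eV/c: p = 106.1 eV/c ≈ 106 eV/c.

106 eV/c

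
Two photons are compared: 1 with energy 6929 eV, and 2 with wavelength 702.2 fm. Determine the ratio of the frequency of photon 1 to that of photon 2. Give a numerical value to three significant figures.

f_1 = 1.675e18 Hz (from energy = 6929 eV, via f = E/h).
f_2 = 4.269e20 Hz (from wavelength = 702.2 fm, via f = c/λ).
Ratio = 1.675e18 / 4.269e20 = 3.92e-3.

3.92e-3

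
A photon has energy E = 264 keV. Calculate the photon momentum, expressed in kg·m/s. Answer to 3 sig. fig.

In SI units: E = 264 keV = 4.2297e-14 J.
Apply p = E/c: p = 1.411e-22 kg·m/s.
So p ≈ 1.41e-22 kg·m/s.

1.41e-22 kg·m/s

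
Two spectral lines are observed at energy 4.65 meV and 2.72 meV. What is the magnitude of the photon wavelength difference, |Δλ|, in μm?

Using λ = hc/E: λ₁ = 2.666 × 10^-4 m, λ₂ = 4.558 × 10^-4 m.
|Δλ| = |2.666 × 10^-4 − 4.558 × 10^-4| = 1.89 × 10^-4 m = 189 μm.

189 μm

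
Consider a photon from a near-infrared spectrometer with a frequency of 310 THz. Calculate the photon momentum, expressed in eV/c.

In SI units: f = 310 THz = 3.10e14 Hz.
For a photon p = hf/c, so p = 6.852e-28 kg·m/s.
Converting to eV/c: p = 1.282 eV/c ≈ 1.28 eV/c.

1.28 eV/c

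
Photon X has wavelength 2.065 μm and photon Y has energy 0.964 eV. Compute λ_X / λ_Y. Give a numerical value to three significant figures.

λ_X = 2.065e-6 m (from wavelength = 2.065 μm, via λ given directly).
λ_Y = 1.286e-6 m (from energy = 0.964 eV, via λ = hc/E).
Ratio = 2.065e-6 / 1.286e-6 = 1.61.

1.61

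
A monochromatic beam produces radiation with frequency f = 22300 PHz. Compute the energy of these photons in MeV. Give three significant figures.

0.0922 MeV

(h = 6.62607015 × 10^-34 J·s, 1 eV = 1.602176634 × 10^-19 J.)
First convert: f = 22300 PHz = 2.23 × 10^19 Hz.
The photon relation is E = hf, giving E = 1.478 × 10^-14 J.
Converting to MeV: E = 0.09223 MeV ≈ 0.0922 MeV.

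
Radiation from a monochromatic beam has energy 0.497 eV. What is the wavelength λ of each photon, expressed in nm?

In SI units: E = 0.497 eV = 7.9628e-20 J.
Apply λ = hc/E: λ = 2.495e-6 m.
Converting to nm: λ = 2495 nm ≈ 2490 nm.

2490 nm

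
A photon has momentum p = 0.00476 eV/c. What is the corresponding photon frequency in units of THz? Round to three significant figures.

1.15 THz

First convert: p = 0.00476 eV/c = 2.5439 × 10^-30 kg·m/s.
Since f = pc/h for a photon, f = 1.151 × 10^12 Hz.
Converting to THz: f = 1.151 THz ≈ 1.15 THz.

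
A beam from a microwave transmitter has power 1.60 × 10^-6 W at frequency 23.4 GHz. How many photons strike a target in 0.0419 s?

4.32 × 10^15 photons

Total energy: E_total = P·t = 1.60 × 10^-6 × 0.0419 = 6.704 × 10^-8 J.
Per-photon energy: E = 1.551 × 10^-23 J.
N = E_total / E_photon = 4.32 × 10^15.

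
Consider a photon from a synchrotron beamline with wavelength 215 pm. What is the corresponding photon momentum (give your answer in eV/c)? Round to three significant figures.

5770 eV/c

Use h = 6.62607015e-34 J·s, c = 2.99792458e8 m/s, 1 eV = 1.602176634e-19 J.
Convert to SI: λ = 215 pm = 2.15e-10 m.
For a photon p = h/λ, so p = 3.082e-24 kg·m/s.
Converting to eV/c: p = 5767 eV/c ≈ 5770 eV/c.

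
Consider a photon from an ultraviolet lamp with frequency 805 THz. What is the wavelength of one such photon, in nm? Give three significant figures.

In SI units: f = 805 THz = 8.05·10^14 Hz.
Apply λ = c/f: λ = 3.724·10^-7 m.
Converting to nm: λ = 372.4 nm ≈ 372 nm.

372 nm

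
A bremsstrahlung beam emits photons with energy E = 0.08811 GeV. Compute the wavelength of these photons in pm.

Take h = 6.62607015 × 10^-34 J·s, c = 2.99792458 × 10^8 m/s, 1 eV = 1.602176634 × 10^-19 J.
First convert: E = 0.08811 GeV = 1.4117 × 10^-11 J.
The photon relation is λ = hc/E, giving λ = 1.407 × 10^-14 m.
Converting to pm: λ = 0.01407 pm ≈ 0.0141 pm.

0.0141 pm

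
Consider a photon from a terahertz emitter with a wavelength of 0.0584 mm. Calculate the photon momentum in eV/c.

Take h = 6.62607015e-34 J·s, c = 2.99792458e8 m/s, 1 eV = 1.602176634e-19 J.
Convert to SI: λ = 0.0584 mm = 5.84e-5 m.
Since p = h/λ for a photon, p = 1.135e-29 kg·m/s.
Converting to eV/c: p = 0.02123 eV/c ≈ 0.0212 eV/c.

0.0212 eV/c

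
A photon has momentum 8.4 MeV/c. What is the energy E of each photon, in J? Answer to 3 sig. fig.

Convert to SI: p = 8.4 MeV/c = 4.4892 × 10^-21 kg·m/s.
The photon relation is E = pc, giving E = 1.346 × 10^-12 J.
So E ≈ 1.35 × 10^-12 J.

1.35 × 10^-12 J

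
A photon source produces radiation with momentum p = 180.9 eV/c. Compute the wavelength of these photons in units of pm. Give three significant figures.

Use h = 6.62607015e-34 J·s, c = 2.99792458e8 m/s, 1 eV = 1.602176634e-19 J.
Convert to SI: p = 180.9 eV/c = 9.6678e-26 kg·m/s.
For a photon λ = h/p, so λ = 6.854e-9 m.
Converting to pm: λ = 6854 pm ≈ 6850 pm.

6850 pm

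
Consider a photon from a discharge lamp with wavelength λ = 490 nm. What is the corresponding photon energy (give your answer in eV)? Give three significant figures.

Take h = 6.62607015e-34 J·s, c = 2.99792458e8 m/s, 1 eV = 1.602176634e-19 J.
In SI units: λ = 490 nm = 4.9e-7 m.
The photon relation is E = hc/λ, giving E = 4.054e-19 J.
Converting to eV: E = 2.530 eV ≈ 2.53 eV.

2.53 eV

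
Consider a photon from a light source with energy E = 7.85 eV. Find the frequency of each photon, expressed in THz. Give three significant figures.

First convert: E = 7.85 eV = 1.2577 × 10^-18 J.
For a photon f = E/h, so f = 1.898 × 10^15 Hz.
Converting to THz: f = 1898 THz ≈ 1900 THz.

1900 THz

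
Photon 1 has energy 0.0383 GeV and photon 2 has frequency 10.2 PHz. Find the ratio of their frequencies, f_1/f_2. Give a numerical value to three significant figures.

9.08 × 10^5

f_1 = 9.261 × 10^21 Hz (from energy = 0.0383 GeV, via f = E/h).
f_2 = 1.020 × 10^16 Hz (from frequency = 10.2 PHz, via f given directly).
Ratio = 9.261 × 10^21 / 1.020 × 10^16 = 9.08 × 10^5.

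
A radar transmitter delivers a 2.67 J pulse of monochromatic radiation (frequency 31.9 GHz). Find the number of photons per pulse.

1.26e23 photons

Per-photon energy: E = 2.114e-23 J (from frequency = 31.9 GHz).
N = E_total / E_photon = 2.67 J / 2.114e-23 J = 1.26e23.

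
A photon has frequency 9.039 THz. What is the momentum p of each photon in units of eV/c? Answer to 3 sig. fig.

0.0374 eV/c

Use h = 6.62607015e-34 J·s, c = 2.99792458e8 m/s, 1 eV = 1.602176634e-19 J.
First convert: f = 9.039 THz = 9.039e12 Hz.
The photon relation is p = hf/c, giving p = 1.998e-29 kg·m/s.
Converting to eV/c: p = 0.03738 eV/c ≈ 0.0374 eV/c.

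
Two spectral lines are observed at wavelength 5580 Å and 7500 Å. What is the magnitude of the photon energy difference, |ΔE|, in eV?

0.569 eV

Using E = hc/λ: E₁ = 3.560·10^-19 J, E₂ = 2.649·10^-19 J.
|ΔE| = |3.560·10^-19 − 2.649·10^-19| = 9.11·10^-20 J = 0.569 eV.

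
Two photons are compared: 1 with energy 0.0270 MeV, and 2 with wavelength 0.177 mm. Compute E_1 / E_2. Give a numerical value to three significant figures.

3.85e6

E_1 = 4.326e-15 J (from energy = 0.0270 MeV, via E given directly).
E_2 = 1.122e-21 J (from wavelength = 0.177 mm, via E = hc/λ).
Ratio = 4.326e-15 / 1.122e-21 = 3.85e6.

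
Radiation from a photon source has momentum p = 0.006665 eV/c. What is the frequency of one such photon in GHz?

1610 GHz

Take h = 6.62607015 × 10^-34 J·s, c = 2.99792458 × 10^8 m/s, 1 eV = 1.602176634 × 10^-19 J.
In SI units: p = 0.006665 eV/c = 3.5620 × 10^-30 kg·m/s.
Apply f = pc/h: f = 1.612 × 10^12 Hz.
Converting to GHz: f = 1612 GHz ≈ 1610 GHz.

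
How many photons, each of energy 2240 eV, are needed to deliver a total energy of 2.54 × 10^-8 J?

7.08 × 10^7 photons

Per-photon energy: E = 3.589 × 10^-16 J (from energy = 2240 eV).
N = E_total / E_photon = 2.54 × 10^-8 J / 3.589 × 10^-16 J = 7.08 × 10^7.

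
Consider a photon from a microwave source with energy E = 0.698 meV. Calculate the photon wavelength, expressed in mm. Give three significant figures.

1.78 mm

In SI units: E = 0.698 meV = 1.1183·10^-22 J.
The photon relation is λ = hc/E, giving λ = 0.001776 m.
Converting to mm: λ = 1.776 mm ≈ 1.78 mm.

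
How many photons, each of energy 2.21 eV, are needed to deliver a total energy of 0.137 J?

3.87e17 photons

Per-photon energy: E = 3.541e-19 J (from energy = 2.21 eV).
N = E_total / E_photon = 0.137 J / 3.541e-19 J = 3.87e17.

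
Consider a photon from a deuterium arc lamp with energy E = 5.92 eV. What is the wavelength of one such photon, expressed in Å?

2090 Å

Use h = 6.62607015 × 10^-34 J·s, c = 2.99792458 × 10^8 m/s, 1 eV = 1.602176634 × 10^-19 J.
Convert to SI: E = 5.92 eV = 9.4849 × 10^-19 J.
Since λ = hc/E for a photon, λ = 2.094 × 10^-7 m.
Converting to Å: λ = 2094 Å ≈ 2090 Å.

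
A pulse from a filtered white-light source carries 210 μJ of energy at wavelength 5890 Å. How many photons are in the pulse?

Per-photon energy: E = 3.373·10^-19 J (from wavelength = 5890 Å).
N = E_total / E_photon = 2.10·10^-4 J / 3.373·10^-19 J = 6.23·10^14.

6.23·10^14 photons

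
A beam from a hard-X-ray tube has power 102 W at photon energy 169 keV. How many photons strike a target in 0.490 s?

1.85e15 photons

Total energy: E_total = P·t = 102 × 0.490 = 49.98 J.
Per-photon energy: E = 2.708e-14 J.
N = E_total / E_photon = 1.85e15.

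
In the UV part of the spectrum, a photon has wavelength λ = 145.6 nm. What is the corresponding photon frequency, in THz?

In SI units: λ = 145.6 nm = 1.456 × 10^-7 m.
The photon relation is f = c/λ, giving f = 2.059 × 10^15 Hz.
Converting to THz: f = 2059 THz ≈ 2060 THz.

2060 THz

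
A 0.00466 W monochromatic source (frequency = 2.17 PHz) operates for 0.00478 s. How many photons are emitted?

Total energy: E_total = P·t = 0.00466 × 0.00478 = 2.227 × 10^-5 J.
Per-photon energy: E = 1.438 × 10^-18 J.
N = E_total / E_photon = 1.55 × 10^13.

1.55 × 10^13 photons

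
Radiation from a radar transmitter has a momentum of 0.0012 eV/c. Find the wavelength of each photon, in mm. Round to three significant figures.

1.03 mm

First convert: p = 0.0012 eV/c = 6.4131 × 10^-31 kg·m/s.
Since λ = h/p for a photon, λ = 0.001033 m.
Converting to mm: λ = 1.033 mm ≈ 1.03 mm.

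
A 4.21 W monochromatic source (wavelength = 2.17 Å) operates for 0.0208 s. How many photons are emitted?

Total energy: E_total = P·t = 4.21 × 0.0208 = 0.08757 J.
Per-photon energy: E = 9.154·10^-16 J.
N = E_total / E_photon = 9.57·10^13.

9.57·10^13 photons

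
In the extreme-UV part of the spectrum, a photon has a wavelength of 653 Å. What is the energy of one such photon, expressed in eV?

19.0 eV

(h = 6.62607015·10^-34 J·s, c = 2.99792458·10^8 m/s, 1 eV = 1.602176634·10^-19 J.)
Convert to SI: λ = 653 Å = 6.53·10^-8 m.
Apply E = hc/λ: E = 3.042·10^-18 J.
Converting to eV: E = 18.99 eV ≈ 19.0 eV.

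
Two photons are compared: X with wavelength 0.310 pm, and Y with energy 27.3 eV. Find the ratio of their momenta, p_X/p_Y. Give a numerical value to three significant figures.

1.47e5

p_X = 2.137e-21 kg·m/s (from wavelength = 0.310 pm, via p = h/λ).
p_Y = 1.459e-26 kg·m/s (from energy = 27.3 eV, via p = E/c).
Ratio = 2.137e-21 / 1.459e-26 = 1.47e5.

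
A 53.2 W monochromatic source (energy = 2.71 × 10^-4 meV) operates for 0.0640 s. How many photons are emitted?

Total energy: E_total = P·t = 53.2 × 0.0640 = 3.405 J.
Per-photon energy: E = 4.342 × 10^-26 J.
N = E_total / E_photon = 7.84 × 10^25.

7.84 × 10^25 photons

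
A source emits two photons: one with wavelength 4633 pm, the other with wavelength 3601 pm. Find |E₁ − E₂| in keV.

Using E = hc/λ: E₁ = 4.2876 × 10^-17 J, E₂ = 5.5164 × 10^-17 J.
|ΔE| = |4.2876 × 10^-17 − 5.5164 × 10^-17| = 1.23 × 10^-17 J = 0.0767 keV.

0.0767 keV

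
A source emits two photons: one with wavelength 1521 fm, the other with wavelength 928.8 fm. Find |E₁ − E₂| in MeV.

Using E = hc/λ: E₁ = 1.3060e-13 J, E₂ = 2.1387e-13 J.
|ΔE| = |1.3060e-13 − 2.1387e-13| = 8.33e-14 J = 0.520 MeV.

0.520 MeV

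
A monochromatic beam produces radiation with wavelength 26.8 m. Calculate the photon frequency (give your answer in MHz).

11.2 MHz

Use c = 2.99792458e8 m/s.
For a photon f = c/λ, so f = 1.119e7 Hz.
Converting to MHz: f = 11.19 MHz ≈ 11.2 MHz.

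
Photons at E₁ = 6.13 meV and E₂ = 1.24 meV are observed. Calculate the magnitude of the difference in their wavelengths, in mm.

Using λ = hc/E: λ₁ = 2.023 × 10^-4 m, λ₂ = 9.999 × 10^-4 m.
|Δλ| = |2.023 × 10^-4 − 9.999 × 10^-4| = 7.98 × 10^-4 m = 0.798 mm.

0.798 mm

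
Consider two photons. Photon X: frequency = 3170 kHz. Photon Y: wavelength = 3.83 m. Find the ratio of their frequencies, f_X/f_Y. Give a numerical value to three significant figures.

f_X = 3.170e6 Hz (from frequency = 3170 kHz, via f given directly).
f_Y = 7.827e7 Hz (from wavelength = 3.83 m, via f = c/λ).
Ratio = 3.170e6 / 7.827e7 = 0.0405.

0.0405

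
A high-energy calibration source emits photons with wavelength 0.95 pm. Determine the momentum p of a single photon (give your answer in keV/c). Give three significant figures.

Use h = 6.62607015 × 10^-34 J·s, c = 2.99792458 × 10^8 m/s, 1 eV = 1.602176634 × 10^-19 J.
First convert: λ = 0.95 pm = 9.5 × 10^-13 m.
For a photon p = h/λ, so p = 6.975 × 10^-22 kg·m/s.
Converting to keV/c: p = 1305 keV/c ≈ 1310 keV/c.

1310 keV/c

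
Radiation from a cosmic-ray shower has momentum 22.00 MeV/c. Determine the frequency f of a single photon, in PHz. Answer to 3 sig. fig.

(h = 6.62607015e-34 J·s, c = 2.99792458e8 m/s, 1 eV = 1.602176634e-19 J.)
Convert to SI: p = 22.00 MeV/c = 1.1757e-20 kg·m/s.
The photon relation is f = pc/h, giving f = 5.320e21 Hz.
Converting to PHz: f = 5.320e6 PHz ≈ 5.32e6 PHz.

5.32e6 PHz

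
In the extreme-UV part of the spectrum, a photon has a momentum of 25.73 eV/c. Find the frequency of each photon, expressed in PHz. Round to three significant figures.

6.22 PHz

Use h = 6.62607015 × 10^-34 J·s, c = 2.99792458 × 10^8 m/s, 1 eV = 1.602176634 × 10^-19 J.
In SI units: p = 25.73 eV/c = 1.3751 × 10^-26 kg·m/s.
For a photon f = pc/h, so f = 6.221 × 10^15 Hz.
Converting to PHz: f = 6.221 PHz ≈ 6.22 PHz.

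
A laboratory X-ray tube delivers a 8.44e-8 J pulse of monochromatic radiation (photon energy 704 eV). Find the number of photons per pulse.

Per-photon energy: E = 1.128e-16 J (from energy = 704 eV).
N = E_total / E_photon = 8.44e-8 J / 1.128e-16 J = 7.48e8.

7.48e8 photons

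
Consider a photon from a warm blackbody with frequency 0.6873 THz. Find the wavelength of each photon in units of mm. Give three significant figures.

0.436 mm

Take c = 2.99792458·10^8 m/s.
Convert to SI: f = 0.6873 THz = 6.873·10^11 Hz.
Since λ = c/f for a photon, λ = 4.362·10^-4 m.
Converting to mm: λ = 0.4362 mm ≈ 0.436 mm.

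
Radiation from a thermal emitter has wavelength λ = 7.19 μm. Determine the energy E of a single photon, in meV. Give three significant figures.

First convert: λ = 7.19 μm = 7.19e-6 m.
Apply E = hc/λ: E = 2.763e-20 J.
Converting to meV: E = 172.4 meV ≈ 172 meV.

172 meV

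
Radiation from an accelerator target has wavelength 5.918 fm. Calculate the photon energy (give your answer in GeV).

0.210 GeV

(h = 6.62607015e-34 J·s, c = 2.99792458e8 m/s, 1 eV = 1.602176634e-19 J.)
In SI units: λ = 5.918 fm = 5.918e-15 m.
Since E = hc/λ for a photon, E = 3.357e-11 J.
Converting to GeV: E = 0.2095 GeV ≈ 0.210 GeV.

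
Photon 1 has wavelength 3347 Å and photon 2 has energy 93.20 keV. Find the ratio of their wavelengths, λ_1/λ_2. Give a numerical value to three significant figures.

λ_1 = 3.347 × 10^-7 m (from wavelength = 3347 Å, via λ given directly).
λ_2 = 1.330 × 10^-11 m (from energy = 93.20 keV, via λ = hc/E).
Ratio = 3.347 × 10^-7 / 1.330 × 10^-11 = 2.52 × 10^4.

2.52 × 10^4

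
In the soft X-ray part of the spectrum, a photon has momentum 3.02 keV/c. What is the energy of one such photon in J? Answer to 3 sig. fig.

Convert to SI: p = 3.02 keV/c = 1.6140·10^-24 kg·m/s.
The photon relation is E = pc, giving E = 4.839·10^-16 J.
So E ≈ 4.84·10^-16 J.

4.84·10^-16 J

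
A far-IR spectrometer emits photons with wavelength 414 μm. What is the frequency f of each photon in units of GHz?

724 GHz

In SI units: λ = 414 μm = 4.14 × 10^-4 m.
Apply f = c/λ: f = 7.241 × 10^11 Hz.
Converting to GHz: f = 724.1 GHz ≈ 724 GHz.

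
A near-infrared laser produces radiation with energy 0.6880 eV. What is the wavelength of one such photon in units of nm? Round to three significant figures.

1800 nm

Convert to SI: E = 0.6880 eV = 1.1023e-19 J.
For a photon λ = hc/E, so λ = 1.802e-6 m.
Converting to nm: λ = 1802 nm ≈ 1800 nm.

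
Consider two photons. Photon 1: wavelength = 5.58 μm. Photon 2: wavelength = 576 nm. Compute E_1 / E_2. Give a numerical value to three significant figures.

E_1 = 3.560 × 10^-20 J (from wavelength = 5.58 μm, via E = hc/λ).
E_2 = 3.449 × 10^-19 J (from wavelength = 576 nm, via E = hc/λ).
Ratio = 3.560 × 10^-20 / 3.449 × 10^-19 = 0.103.

0.103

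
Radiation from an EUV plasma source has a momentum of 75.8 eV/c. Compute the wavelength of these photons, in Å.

164 Å

Use h = 6.62607015·10^-34 J·s, c = 2.99792458·10^8 m/s, 1 eV = 1.602176634·10^-19 J.
Convert to SI: p = 75.8 eV/c = 4.0510·10^-26 kg·m/s.
For a photon λ = h/p, so λ = 1.636·10^-8 m.
Converting to Å: λ = 163.6 Å ≈ 164 Å.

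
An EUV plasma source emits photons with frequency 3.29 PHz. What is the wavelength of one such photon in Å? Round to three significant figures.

Use c = 2.99792458e8 m/s.
Convert to SI: f = 3.29 PHz = 3.29e15 Hz.
The photon relation is λ = c/f, giving λ = 9.112e-8 m.
Converting to Å: λ = 911.2 Å ≈ 911 Å.

911 Å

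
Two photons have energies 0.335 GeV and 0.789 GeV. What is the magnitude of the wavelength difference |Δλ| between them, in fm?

Using λ = hc/E: λ₁ = 3.701e-15 m, λ₂ = 1.571e-15 m.
|Δλ| = |3.701e-15 − 1.571e-15| = 2.13e-15 m = 2.13 fm.

2.13 fm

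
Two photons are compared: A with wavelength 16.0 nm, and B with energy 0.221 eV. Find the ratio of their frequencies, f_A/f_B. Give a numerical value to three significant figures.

351

f_A = 1.874e16 Hz (from wavelength = 16.0 nm, via f = c/λ).
f_B = 5.344e13 Hz (from energy = 0.221 eV, via f = E/h).
Ratio = 1.874e16 / 5.344e13 = 351.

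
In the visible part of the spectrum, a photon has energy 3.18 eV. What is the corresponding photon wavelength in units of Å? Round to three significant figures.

3900 Å

Convert to SI: E = 3.18 eV = 5.0949 × 10^-19 J.
The photon relation is λ = hc/E, giving λ = 3.899 × 10^-7 m.
Converting to Å: λ = 3899 Å ≈ 3900 Å.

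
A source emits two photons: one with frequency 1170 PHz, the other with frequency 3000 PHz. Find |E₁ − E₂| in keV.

7.57 keV

Using E = hf: E₁ = 7.753·10^-16 J, E₂ = 1.988·10^-15 J.
|ΔE| = |7.753·10^-16 − 1.988·10^-15| = 1.21·10^-15 J = 7.57 keV.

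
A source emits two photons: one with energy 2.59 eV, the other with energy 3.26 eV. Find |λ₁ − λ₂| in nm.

Using λ = hc/E: λ₁ = 4.787 × 10^-7 m, λ₂ = 3.803 × 10^-7 m.
|Δλ| = |4.787 × 10^-7 − 3.803 × 10^-7| = 9.84 × 10^-8 m = 98.4 nm.

98.4 nm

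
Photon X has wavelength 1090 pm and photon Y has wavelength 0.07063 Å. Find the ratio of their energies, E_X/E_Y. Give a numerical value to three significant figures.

E_X = 1.822 × 10^-16 J (from wavelength = 1090 pm, via E = hc/λ).
E_Y = 2.812 × 10^-14 J (from wavelength = 0.07063 Å, via E = hc/λ).
Ratio = 1.822 × 10^-16 / 2.812 × 10^-14 = 6.48 × 10^-3.

6.48 × 10^-3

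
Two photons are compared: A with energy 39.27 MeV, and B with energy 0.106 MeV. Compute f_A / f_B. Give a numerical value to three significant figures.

f_A = 9.495e21 Hz (from energy = 39.27 MeV, via f = E/h).
f_B = 2.563e19 Hz (from energy = 0.106 MeV, via f = E/h).
Ratio = 9.495e21 / 2.563e19 = 370.

370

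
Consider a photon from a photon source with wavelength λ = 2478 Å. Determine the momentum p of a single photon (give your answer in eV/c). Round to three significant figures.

5.00 eV/c

Convert to SI: λ = 2478 Å = 2.478e-7 m.
Apply p = h/λ: p = 2.674e-27 kg·m/s.
Converting to eV/c: p = 5.003 eV/c ≈ 5.00 eV/c.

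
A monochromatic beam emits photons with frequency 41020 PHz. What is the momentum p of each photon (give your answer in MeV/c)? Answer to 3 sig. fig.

(h = 6.62607015e-34 J·s, c = 2.99792458e8 m/s, 1 eV = 1.602176634e-19 J.)
First convert: f = 41020 PHz = 4.102e19 Hz.
Apply p = hf/c: p = 9.066e-23 kg·m/s.
Converting to MeV/c: p = 0.1696 MeV/c ≈ 0.170 MeV/c.

0.170 MeV/c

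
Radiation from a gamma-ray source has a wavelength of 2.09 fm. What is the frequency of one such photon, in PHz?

1.43 × 10^8 PHz

Convert to SI: λ = 2.09 fm = 2.09 × 10^-15 m.
The photon relation is f = c/λ, giving f = 1.434 × 10^23 Hz.
Converting to PHz: f = 1.434 × 10^8 PHz ≈ 1.43 × 10^8 PHz.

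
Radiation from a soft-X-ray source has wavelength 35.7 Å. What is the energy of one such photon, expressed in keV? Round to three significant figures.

First convert: λ = 35.7 Å = 3.57e-9 m.
Apply E = hc/λ: E = 5.564e-17 J.
Converting to keV: E = 0.3473 keV ≈ 0.347 keV.

0.347 keV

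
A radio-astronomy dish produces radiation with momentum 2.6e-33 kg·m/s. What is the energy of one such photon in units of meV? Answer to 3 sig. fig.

Take c = 2.99792458e8 m/s, 1 eV = 1.602176634e-19 J.
The photon relation is E = pc, giving E = 7.795e-25 J.
Converting to meV: E = 0.004865 meV ≈ 4.87e-3 meV.

4.87e-3 meV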